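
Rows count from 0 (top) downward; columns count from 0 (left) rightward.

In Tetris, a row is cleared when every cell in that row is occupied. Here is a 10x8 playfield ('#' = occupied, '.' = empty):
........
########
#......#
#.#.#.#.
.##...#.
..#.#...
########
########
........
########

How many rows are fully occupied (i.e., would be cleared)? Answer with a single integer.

Answer: 4

Derivation:
Check each row:
  row 0: 8 empty cells -> not full
  row 1: 0 empty cells -> FULL (clear)
  row 2: 6 empty cells -> not full
  row 3: 4 empty cells -> not full
  row 4: 5 empty cells -> not full
  row 5: 6 empty cells -> not full
  row 6: 0 empty cells -> FULL (clear)
  row 7: 0 empty cells -> FULL (clear)
  row 8: 8 empty cells -> not full
  row 9: 0 empty cells -> FULL (clear)
Total rows cleared: 4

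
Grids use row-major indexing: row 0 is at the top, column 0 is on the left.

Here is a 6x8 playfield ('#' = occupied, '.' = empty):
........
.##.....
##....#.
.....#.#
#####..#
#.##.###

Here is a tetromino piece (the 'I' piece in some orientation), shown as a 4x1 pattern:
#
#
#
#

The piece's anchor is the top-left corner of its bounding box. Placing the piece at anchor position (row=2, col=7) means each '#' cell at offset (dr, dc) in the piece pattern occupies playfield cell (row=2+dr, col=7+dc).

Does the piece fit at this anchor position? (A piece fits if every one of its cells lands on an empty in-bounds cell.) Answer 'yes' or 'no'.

Answer: no

Derivation:
Check each piece cell at anchor (2, 7):
  offset (0,0) -> (2,7): empty -> OK
  offset (1,0) -> (3,7): occupied ('#') -> FAIL
  offset (2,0) -> (4,7): occupied ('#') -> FAIL
  offset (3,0) -> (5,7): occupied ('#') -> FAIL
All cells valid: no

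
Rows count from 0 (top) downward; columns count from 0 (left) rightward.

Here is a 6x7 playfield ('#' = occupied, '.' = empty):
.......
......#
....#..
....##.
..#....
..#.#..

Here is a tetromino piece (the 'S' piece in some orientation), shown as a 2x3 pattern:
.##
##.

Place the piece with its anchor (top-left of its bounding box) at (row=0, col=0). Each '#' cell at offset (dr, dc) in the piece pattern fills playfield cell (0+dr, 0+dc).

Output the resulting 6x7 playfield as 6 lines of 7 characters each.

Fill (0+0,0+1) = (0,1)
Fill (0+0,0+2) = (0,2)
Fill (0+1,0+0) = (1,0)
Fill (0+1,0+1) = (1,1)

Answer: .##....
##....#
....#..
....##.
..#....
..#.#..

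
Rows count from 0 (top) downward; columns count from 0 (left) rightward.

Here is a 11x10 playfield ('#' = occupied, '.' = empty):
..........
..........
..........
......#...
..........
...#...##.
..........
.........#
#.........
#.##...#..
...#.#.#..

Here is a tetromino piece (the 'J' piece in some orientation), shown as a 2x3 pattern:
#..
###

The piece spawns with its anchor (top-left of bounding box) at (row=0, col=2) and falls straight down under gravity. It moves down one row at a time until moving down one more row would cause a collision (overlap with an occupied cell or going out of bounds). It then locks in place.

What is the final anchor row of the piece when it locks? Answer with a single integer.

Answer: 3

Derivation:
Spawn at (row=0, col=2). Try each row:
  row 0: fits
  row 1: fits
  row 2: fits
  row 3: fits
  row 4: blocked -> lock at row 3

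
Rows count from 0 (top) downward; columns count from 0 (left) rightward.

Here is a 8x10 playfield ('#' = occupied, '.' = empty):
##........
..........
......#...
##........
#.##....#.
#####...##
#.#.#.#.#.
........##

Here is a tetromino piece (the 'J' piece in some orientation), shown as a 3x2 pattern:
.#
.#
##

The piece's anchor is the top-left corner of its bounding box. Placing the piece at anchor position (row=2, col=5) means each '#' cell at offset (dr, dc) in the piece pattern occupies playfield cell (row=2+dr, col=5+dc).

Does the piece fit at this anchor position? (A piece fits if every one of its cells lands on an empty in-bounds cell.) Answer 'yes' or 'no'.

Check each piece cell at anchor (2, 5):
  offset (0,1) -> (2,6): occupied ('#') -> FAIL
  offset (1,1) -> (3,6): empty -> OK
  offset (2,0) -> (4,5): empty -> OK
  offset (2,1) -> (4,6): empty -> OK
All cells valid: no

Answer: no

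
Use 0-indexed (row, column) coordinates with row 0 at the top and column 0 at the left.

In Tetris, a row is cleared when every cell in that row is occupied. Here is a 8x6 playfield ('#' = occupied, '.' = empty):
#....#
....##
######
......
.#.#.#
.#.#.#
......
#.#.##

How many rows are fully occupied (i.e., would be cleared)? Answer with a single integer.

Check each row:
  row 0: 4 empty cells -> not full
  row 1: 4 empty cells -> not full
  row 2: 0 empty cells -> FULL (clear)
  row 3: 6 empty cells -> not full
  row 4: 3 empty cells -> not full
  row 5: 3 empty cells -> not full
  row 6: 6 empty cells -> not full
  row 7: 2 empty cells -> not full
Total rows cleared: 1

Answer: 1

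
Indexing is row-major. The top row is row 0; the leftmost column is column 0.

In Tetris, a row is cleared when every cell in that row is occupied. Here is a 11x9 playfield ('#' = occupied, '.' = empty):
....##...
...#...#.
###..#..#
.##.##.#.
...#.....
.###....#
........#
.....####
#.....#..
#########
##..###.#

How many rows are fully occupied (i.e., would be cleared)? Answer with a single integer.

Check each row:
  row 0: 7 empty cells -> not full
  row 1: 7 empty cells -> not full
  row 2: 4 empty cells -> not full
  row 3: 4 empty cells -> not full
  row 4: 8 empty cells -> not full
  row 5: 5 empty cells -> not full
  row 6: 8 empty cells -> not full
  row 7: 5 empty cells -> not full
  row 8: 7 empty cells -> not full
  row 9: 0 empty cells -> FULL (clear)
  row 10: 3 empty cells -> not full
Total rows cleared: 1

Answer: 1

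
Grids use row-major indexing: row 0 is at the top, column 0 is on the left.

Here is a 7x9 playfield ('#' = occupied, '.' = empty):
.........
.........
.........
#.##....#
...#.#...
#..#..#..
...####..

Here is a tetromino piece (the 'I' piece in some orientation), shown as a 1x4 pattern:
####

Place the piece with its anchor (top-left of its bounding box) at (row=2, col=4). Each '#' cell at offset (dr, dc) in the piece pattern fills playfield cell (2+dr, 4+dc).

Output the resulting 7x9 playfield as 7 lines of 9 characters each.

Fill (2+0,4+0) = (2,4)
Fill (2+0,4+1) = (2,5)
Fill (2+0,4+2) = (2,6)
Fill (2+0,4+3) = (2,7)

Answer: .........
.........
....####.
#.##....#
...#.#...
#..#..#..
...####..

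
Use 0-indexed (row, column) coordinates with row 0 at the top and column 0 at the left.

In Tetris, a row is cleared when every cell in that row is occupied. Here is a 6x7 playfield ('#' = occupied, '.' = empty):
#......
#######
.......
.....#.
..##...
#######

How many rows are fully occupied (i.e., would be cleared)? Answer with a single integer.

Answer: 2

Derivation:
Check each row:
  row 0: 6 empty cells -> not full
  row 1: 0 empty cells -> FULL (clear)
  row 2: 7 empty cells -> not full
  row 3: 6 empty cells -> not full
  row 4: 5 empty cells -> not full
  row 5: 0 empty cells -> FULL (clear)
Total rows cleared: 2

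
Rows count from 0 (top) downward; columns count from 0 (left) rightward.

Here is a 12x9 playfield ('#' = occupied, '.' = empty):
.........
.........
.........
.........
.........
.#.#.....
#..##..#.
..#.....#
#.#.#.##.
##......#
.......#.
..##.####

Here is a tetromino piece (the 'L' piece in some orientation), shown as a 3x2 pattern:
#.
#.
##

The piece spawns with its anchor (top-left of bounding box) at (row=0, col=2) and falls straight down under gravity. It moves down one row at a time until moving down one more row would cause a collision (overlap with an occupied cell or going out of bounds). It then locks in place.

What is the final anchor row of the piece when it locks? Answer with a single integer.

Spawn at (row=0, col=2). Try each row:
  row 0: fits
  row 1: fits
  row 2: fits
  row 3: blocked -> lock at row 2

Answer: 2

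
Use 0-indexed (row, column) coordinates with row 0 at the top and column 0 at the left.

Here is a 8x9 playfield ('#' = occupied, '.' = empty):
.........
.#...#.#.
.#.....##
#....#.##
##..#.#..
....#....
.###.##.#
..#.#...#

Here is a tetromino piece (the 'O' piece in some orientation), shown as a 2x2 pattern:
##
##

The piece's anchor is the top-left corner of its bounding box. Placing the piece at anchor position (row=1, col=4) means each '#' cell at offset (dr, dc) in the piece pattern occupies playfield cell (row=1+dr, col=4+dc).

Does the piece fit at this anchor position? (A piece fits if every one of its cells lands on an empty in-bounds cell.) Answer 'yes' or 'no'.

Answer: no

Derivation:
Check each piece cell at anchor (1, 4):
  offset (0,0) -> (1,4): empty -> OK
  offset (0,1) -> (1,5): occupied ('#') -> FAIL
  offset (1,0) -> (2,4): empty -> OK
  offset (1,1) -> (2,5): empty -> OK
All cells valid: no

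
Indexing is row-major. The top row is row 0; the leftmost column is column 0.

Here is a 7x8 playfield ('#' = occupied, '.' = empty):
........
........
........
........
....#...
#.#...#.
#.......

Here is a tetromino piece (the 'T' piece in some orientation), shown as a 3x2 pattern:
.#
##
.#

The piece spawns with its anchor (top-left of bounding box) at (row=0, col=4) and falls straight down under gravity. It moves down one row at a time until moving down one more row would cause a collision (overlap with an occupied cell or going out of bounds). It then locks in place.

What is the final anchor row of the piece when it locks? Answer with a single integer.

Answer: 2

Derivation:
Spawn at (row=0, col=4). Try each row:
  row 0: fits
  row 1: fits
  row 2: fits
  row 3: blocked -> lock at row 2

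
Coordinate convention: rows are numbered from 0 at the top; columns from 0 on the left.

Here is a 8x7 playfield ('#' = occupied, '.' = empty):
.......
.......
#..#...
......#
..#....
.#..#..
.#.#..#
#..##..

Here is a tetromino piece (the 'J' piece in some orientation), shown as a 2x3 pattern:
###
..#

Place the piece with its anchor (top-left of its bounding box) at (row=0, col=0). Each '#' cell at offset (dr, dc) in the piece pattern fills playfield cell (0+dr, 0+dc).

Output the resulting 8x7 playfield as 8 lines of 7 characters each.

Answer: ###....
..#....
#..#...
......#
..#....
.#..#..
.#.#..#
#..##..

Derivation:
Fill (0+0,0+0) = (0,0)
Fill (0+0,0+1) = (0,1)
Fill (0+0,0+2) = (0,2)
Fill (0+1,0+2) = (1,2)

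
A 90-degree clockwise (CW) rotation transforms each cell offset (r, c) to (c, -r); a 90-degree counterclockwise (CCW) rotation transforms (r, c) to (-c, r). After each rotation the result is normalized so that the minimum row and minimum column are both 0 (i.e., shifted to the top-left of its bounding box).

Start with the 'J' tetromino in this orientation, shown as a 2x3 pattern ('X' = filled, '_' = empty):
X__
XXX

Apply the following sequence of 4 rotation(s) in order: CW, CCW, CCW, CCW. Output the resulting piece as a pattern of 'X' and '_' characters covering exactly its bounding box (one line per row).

Answer: XXX
__X

Derivation:
Start:
X__
XXX
After rotation 1 (CW):
XX
X_
X_
After rotation 2 (CCW):
X__
XXX
After rotation 3 (CCW):
_X
_X
XX
After rotation 4 (CCW):
XXX
__X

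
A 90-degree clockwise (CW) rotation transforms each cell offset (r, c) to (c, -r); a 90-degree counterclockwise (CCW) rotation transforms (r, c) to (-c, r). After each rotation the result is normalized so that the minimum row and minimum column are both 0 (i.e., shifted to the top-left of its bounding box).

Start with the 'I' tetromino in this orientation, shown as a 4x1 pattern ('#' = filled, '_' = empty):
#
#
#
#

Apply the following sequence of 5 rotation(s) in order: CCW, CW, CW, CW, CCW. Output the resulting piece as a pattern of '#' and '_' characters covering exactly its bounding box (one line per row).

Answer: ####

Derivation:
Start:
#
#
#
#
After rotation 1 (CCW):
####
After rotation 2 (CW):
#
#
#
#
After rotation 3 (CW):
####
After rotation 4 (CW):
#
#
#
#
After rotation 5 (CCW):
####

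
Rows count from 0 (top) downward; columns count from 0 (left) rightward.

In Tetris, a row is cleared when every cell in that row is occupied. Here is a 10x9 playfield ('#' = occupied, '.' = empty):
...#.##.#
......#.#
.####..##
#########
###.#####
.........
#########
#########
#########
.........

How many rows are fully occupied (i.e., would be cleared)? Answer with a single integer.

Answer: 4

Derivation:
Check each row:
  row 0: 5 empty cells -> not full
  row 1: 7 empty cells -> not full
  row 2: 3 empty cells -> not full
  row 3: 0 empty cells -> FULL (clear)
  row 4: 1 empty cell -> not full
  row 5: 9 empty cells -> not full
  row 6: 0 empty cells -> FULL (clear)
  row 7: 0 empty cells -> FULL (clear)
  row 8: 0 empty cells -> FULL (clear)
  row 9: 9 empty cells -> not full
Total rows cleared: 4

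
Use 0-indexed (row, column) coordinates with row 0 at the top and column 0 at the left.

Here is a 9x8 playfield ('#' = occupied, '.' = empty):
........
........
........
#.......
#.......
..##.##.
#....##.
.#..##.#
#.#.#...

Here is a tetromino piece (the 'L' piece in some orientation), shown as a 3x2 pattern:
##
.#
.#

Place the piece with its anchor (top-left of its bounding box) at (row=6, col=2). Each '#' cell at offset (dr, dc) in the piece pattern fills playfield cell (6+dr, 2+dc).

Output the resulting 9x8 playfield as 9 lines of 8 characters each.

Fill (6+0,2+0) = (6,2)
Fill (6+0,2+1) = (6,3)
Fill (6+1,2+1) = (7,3)
Fill (6+2,2+1) = (8,3)

Answer: ........
........
........
#.......
#.......
..##.##.
#.##.##.
.#.###.#
#.###...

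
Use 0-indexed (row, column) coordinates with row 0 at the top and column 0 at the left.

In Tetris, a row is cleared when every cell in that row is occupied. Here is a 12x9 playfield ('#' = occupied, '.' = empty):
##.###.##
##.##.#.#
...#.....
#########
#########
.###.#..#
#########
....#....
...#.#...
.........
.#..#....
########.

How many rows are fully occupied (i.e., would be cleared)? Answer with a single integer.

Answer: 3

Derivation:
Check each row:
  row 0: 2 empty cells -> not full
  row 1: 3 empty cells -> not full
  row 2: 8 empty cells -> not full
  row 3: 0 empty cells -> FULL (clear)
  row 4: 0 empty cells -> FULL (clear)
  row 5: 4 empty cells -> not full
  row 6: 0 empty cells -> FULL (clear)
  row 7: 8 empty cells -> not full
  row 8: 7 empty cells -> not full
  row 9: 9 empty cells -> not full
  row 10: 7 empty cells -> not full
  row 11: 1 empty cell -> not full
Total rows cleared: 3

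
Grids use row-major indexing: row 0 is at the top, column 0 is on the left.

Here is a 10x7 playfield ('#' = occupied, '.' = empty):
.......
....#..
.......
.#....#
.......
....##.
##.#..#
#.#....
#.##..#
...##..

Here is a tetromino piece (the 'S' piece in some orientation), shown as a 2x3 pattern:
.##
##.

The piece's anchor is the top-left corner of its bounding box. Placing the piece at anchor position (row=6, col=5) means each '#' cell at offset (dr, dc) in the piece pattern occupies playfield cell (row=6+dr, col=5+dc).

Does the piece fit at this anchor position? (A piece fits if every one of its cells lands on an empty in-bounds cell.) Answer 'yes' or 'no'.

Answer: no

Derivation:
Check each piece cell at anchor (6, 5):
  offset (0,1) -> (6,6): occupied ('#') -> FAIL
  offset (0,2) -> (6,7): out of bounds -> FAIL
  offset (1,0) -> (7,5): empty -> OK
  offset (1,1) -> (7,6): empty -> OK
All cells valid: no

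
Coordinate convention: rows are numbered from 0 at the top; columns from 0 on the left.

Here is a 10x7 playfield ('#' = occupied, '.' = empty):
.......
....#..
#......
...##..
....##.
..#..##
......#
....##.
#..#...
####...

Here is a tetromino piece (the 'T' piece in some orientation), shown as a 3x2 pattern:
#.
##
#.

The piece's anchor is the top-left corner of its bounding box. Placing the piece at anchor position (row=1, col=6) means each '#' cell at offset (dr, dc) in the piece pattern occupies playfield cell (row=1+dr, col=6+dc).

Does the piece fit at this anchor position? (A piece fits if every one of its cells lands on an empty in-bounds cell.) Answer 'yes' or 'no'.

Answer: no

Derivation:
Check each piece cell at anchor (1, 6):
  offset (0,0) -> (1,6): empty -> OK
  offset (1,0) -> (2,6): empty -> OK
  offset (1,1) -> (2,7): out of bounds -> FAIL
  offset (2,0) -> (3,6): empty -> OK
All cells valid: no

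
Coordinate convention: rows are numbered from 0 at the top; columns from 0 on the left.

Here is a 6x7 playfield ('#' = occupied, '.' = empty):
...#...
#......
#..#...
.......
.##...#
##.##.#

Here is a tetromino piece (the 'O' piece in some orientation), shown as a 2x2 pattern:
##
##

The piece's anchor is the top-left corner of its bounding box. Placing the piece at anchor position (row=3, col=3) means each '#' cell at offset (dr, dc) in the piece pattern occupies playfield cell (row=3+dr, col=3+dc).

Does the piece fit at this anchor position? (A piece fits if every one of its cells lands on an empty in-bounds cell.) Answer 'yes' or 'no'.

Answer: yes

Derivation:
Check each piece cell at anchor (3, 3):
  offset (0,0) -> (3,3): empty -> OK
  offset (0,1) -> (3,4): empty -> OK
  offset (1,0) -> (4,3): empty -> OK
  offset (1,1) -> (4,4): empty -> OK
All cells valid: yes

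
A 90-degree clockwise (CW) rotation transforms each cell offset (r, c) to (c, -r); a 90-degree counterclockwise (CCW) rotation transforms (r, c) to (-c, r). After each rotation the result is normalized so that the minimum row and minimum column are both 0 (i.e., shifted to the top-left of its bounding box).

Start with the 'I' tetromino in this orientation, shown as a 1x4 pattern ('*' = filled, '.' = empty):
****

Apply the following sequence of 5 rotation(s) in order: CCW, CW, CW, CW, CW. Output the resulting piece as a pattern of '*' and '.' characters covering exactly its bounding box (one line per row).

Answer: *
*
*
*

Derivation:
Start:
****
After rotation 1 (CCW):
*
*
*
*
After rotation 2 (CW):
****
After rotation 3 (CW):
*
*
*
*
After rotation 4 (CW):
****
After rotation 5 (CW):
*
*
*
*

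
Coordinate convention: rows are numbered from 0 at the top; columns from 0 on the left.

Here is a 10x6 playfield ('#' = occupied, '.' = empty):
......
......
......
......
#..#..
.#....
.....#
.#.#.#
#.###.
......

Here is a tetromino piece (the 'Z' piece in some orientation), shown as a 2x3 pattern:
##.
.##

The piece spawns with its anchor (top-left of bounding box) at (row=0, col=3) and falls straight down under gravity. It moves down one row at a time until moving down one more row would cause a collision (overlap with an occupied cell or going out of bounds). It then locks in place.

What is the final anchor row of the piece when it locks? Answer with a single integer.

Spawn at (row=0, col=3). Try each row:
  row 0: fits
  row 1: fits
  row 2: fits
  row 3: fits
  row 4: blocked -> lock at row 3

Answer: 3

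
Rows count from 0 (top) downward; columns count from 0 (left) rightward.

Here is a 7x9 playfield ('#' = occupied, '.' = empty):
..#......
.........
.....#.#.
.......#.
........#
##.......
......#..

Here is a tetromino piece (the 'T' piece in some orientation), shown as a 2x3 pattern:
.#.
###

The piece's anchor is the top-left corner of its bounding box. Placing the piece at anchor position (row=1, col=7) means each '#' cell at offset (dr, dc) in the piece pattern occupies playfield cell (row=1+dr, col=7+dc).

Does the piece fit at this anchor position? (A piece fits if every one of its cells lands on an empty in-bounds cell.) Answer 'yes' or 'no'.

Check each piece cell at anchor (1, 7):
  offset (0,1) -> (1,8): empty -> OK
  offset (1,0) -> (2,7): occupied ('#') -> FAIL
  offset (1,1) -> (2,8): empty -> OK
  offset (1,2) -> (2,9): out of bounds -> FAIL
All cells valid: no

Answer: no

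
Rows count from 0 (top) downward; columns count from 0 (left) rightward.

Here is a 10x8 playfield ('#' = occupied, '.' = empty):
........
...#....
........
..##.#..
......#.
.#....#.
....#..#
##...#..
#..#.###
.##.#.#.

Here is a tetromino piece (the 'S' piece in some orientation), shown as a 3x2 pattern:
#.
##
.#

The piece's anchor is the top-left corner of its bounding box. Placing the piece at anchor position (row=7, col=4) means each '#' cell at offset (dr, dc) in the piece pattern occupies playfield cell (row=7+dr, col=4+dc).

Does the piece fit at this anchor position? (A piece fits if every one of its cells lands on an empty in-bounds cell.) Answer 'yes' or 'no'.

Check each piece cell at anchor (7, 4):
  offset (0,0) -> (7,4): empty -> OK
  offset (1,0) -> (8,4): empty -> OK
  offset (1,1) -> (8,5): occupied ('#') -> FAIL
  offset (2,1) -> (9,5): empty -> OK
All cells valid: no

Answer: no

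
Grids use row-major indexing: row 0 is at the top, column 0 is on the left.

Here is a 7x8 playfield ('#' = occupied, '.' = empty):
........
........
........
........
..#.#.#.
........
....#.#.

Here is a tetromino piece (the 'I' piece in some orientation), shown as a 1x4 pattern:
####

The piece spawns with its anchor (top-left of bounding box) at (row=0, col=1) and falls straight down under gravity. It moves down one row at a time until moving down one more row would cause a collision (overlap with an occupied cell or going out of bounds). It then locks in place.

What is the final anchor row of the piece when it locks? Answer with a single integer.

Spawn at (row=0, col=1). Try each row:
  row 0: fits
  row 1: fits
  row 2: fits
  row 3: fits
  row 4: blocked -> lock at row 3

Answer: 3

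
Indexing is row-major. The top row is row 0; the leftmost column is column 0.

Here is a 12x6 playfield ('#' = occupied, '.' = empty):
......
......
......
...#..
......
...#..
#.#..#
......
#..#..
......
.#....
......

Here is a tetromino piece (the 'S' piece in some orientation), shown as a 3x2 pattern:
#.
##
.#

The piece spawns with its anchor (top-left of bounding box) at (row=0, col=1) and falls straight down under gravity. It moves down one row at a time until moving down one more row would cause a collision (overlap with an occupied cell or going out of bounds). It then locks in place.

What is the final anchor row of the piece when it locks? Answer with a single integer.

Answer: 3

Derivation:
Spawn at (row=0, col=1). Try each row:
  row 0: fits
  row 1: fits
  row 2: fits
  row 3: fits
  row 4: blocked -> lock at row 3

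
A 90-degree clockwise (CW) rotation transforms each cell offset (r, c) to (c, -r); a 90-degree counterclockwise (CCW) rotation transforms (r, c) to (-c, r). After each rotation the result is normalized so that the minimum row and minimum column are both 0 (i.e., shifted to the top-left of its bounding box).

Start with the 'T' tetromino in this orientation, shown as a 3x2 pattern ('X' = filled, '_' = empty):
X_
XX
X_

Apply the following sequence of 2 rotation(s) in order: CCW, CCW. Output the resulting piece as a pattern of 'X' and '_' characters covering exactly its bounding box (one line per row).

Start:
X_
XX
X_
After rotation 1 (CCW):
_X_
XXX
After rotation 2 (CCW):
_X
XX
_X

Answer: _X
XX
_X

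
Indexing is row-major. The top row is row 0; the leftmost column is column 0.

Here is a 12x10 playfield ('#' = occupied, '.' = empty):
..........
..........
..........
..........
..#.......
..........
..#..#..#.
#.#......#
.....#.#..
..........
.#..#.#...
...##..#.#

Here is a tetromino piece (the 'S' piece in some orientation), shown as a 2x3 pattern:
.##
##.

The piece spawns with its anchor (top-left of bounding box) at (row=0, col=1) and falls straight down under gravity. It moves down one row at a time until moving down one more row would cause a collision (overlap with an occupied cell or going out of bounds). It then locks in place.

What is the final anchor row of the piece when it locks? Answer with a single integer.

Answer: 2

Derivation:
Spawn at (row=0, col=1). Try each row:
  row 0: fits
  row 1: fits
  row 2: fits
  row 3: blocked -> lock at row 2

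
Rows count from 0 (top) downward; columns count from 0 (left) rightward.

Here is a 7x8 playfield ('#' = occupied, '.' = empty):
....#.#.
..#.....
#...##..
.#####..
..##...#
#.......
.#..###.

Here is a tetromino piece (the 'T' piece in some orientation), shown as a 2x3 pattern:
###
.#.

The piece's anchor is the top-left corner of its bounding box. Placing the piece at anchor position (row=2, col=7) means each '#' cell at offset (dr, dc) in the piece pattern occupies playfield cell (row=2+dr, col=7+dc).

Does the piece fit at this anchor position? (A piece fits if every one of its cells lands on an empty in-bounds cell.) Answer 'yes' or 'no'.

Answer: no

Derivation:
Check each piece cell at anchor (2, 7):
  offset (0,0) -> (2,7): empty -> OK
  offset (0,1) -> (2,8): out of bounds -> FAIL
  offset (0,2) -> (2,9): out of bounds -> FAIL
  offset (1,1) -> (3,8): out of bounds -> FAIL
All cells valid: no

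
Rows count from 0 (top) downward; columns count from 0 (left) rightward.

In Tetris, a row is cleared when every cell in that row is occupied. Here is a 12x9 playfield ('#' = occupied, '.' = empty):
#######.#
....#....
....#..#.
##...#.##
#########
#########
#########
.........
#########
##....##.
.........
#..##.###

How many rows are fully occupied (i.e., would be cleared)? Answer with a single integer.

Check each row:
  row 0: 1 empty cell -> not full
  row 1: 8 empty cells -> not full
  row 2: 7 empty cells -> not full
  row 3: 4 empty cells -> not full
  row 4: 0 empty cells -> FULL (clear)
  row 5: 0 empty cells -> FULL (clear)
  row 6: 0 empty cells -> FULL (clear)
  row 7: 9 empty cells -> not full
  row 8: 0 empty cells -> FULL (clear)
  row 9: 5 empty cells -> not full
  row 10: 9 empty cells -> not full
  row 11: 3 empty cells -> not full
Total rows cleared: 4

Answer: 4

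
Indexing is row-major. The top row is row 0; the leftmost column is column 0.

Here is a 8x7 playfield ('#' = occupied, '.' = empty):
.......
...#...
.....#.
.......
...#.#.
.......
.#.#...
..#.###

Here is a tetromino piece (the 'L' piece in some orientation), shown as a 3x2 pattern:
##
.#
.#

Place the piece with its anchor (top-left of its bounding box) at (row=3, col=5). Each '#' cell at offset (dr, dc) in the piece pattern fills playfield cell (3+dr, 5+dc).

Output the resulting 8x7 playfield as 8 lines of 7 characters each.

Answer: .......
...#...
.....#.
.....##
...#.##
......#
.#.#...
..#.###

Derivation:
Fill (3+0,5+0) = (3,5)
Fill (3+0,5+1) = (3,6)
Fill (3+1,5+1) = (4,6)
Fill (3+2,5+1) = (5,6)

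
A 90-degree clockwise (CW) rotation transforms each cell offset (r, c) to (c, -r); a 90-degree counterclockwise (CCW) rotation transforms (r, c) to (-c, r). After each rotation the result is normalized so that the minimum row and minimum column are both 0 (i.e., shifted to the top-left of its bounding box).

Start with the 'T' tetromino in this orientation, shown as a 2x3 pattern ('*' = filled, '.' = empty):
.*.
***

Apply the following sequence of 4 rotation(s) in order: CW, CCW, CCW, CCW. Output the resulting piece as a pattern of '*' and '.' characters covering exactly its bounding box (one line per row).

Answer: ***
.*.

Derivation:
Start:
.*.
***
After rotation 1 (CW):
*.
**
*.
After rotation 2 (CCW):
.*.
***
After rotation 3 (CCW):
.*
**
.*
After rotation 4 (CCW):
***
.*.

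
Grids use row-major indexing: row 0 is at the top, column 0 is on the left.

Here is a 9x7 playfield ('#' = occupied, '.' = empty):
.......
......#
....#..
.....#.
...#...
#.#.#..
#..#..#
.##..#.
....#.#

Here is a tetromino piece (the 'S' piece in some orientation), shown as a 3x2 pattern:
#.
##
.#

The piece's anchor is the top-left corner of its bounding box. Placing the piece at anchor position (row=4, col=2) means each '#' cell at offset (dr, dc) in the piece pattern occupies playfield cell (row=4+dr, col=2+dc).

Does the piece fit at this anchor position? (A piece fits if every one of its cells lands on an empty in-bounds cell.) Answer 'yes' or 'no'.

Check each piece cell at anchor (4, 2):
  offset (0,0) -> (4,2): empty -> OK
  offset (1,0) -> (5,2): occupied ('#') -> FAIL
  offset (1,1) -> (5,3): empty -> OK
  offset (2,1) -> (6,3): occupied ('#') -> FAIL
All cells valid: no

Answer: no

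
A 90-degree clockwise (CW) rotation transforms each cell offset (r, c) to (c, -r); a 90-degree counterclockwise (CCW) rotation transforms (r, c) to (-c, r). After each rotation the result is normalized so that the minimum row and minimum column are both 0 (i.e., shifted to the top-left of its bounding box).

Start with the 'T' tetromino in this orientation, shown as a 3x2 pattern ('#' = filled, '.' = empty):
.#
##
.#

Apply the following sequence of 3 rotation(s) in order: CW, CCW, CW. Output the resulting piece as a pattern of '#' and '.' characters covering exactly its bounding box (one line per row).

Start:
.#
##
.#
After rotation 1 (CW):
.#.
###
After rotation 2 (CCW):
.#
##
.#
After rotation 3 (CW):
.#.
###

Answer: .#.
###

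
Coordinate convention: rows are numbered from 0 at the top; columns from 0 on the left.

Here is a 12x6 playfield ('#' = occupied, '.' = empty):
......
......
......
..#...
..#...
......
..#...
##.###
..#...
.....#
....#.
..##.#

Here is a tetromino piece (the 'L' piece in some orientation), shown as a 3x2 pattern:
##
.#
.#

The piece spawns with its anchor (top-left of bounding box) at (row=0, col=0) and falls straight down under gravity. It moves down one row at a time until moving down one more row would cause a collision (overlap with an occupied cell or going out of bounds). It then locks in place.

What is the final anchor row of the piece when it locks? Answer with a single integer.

Answer: 4

Derivation:
Spawn at (row=0, col=0). Try each row:
  row 0: fits
  row 1: fits
  row 2: fits
  row 3: fits
  row 4: fits
  row 5: blocked -> lock at row 4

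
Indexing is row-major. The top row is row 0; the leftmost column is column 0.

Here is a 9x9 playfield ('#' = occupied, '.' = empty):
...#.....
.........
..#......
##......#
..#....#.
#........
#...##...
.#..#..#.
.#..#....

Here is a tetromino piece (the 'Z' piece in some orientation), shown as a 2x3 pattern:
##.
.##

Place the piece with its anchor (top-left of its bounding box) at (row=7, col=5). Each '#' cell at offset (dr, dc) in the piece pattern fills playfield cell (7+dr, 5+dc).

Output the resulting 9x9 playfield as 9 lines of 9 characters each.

Answer: ...#.....
.........
..#......
##......#
..#....#.
#........
#...##...
.#..####.
.#..#.##.

Derivation:
Fill (7+0,5+0) = (7,5)
Fill (7+0,5+1) = (7,6)
Fill (7+1,5+1) = (8,6)
Fill (7+1,5+2) = (8,7)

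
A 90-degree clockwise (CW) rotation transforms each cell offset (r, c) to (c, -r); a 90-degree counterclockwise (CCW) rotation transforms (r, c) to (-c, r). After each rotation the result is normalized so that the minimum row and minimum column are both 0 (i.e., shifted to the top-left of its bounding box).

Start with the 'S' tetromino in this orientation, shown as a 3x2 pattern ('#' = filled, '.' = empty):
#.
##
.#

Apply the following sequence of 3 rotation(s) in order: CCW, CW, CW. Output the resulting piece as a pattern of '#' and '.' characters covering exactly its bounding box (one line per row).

Answer: .##
##.

Derivation:
Start:
#.
##
.#
After rotation 1 (CCW):
.##
##.
After rotation 2 (CW):
#.
##
.#
After rotation 3 (CW):
.##
##.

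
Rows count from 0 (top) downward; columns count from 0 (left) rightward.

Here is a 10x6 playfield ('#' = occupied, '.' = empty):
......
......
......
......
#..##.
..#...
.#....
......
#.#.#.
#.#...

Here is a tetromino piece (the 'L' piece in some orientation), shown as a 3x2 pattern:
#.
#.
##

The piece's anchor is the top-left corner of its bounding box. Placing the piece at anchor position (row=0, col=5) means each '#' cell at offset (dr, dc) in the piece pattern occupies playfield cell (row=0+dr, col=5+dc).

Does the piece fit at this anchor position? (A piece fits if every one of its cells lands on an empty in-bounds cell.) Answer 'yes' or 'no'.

Answer: no

Derivation:
Check each piece cell at anchor (0, 5):
  offset (0,0) -> (0,5): empty -> OK
  offset (1,0) -> (1,5): empty -> OK
  offset (2,0) -> (2,5): empty -> OK
  offset (2,1) -> (2,6): out of bounds -> FAIL
All cells valid: no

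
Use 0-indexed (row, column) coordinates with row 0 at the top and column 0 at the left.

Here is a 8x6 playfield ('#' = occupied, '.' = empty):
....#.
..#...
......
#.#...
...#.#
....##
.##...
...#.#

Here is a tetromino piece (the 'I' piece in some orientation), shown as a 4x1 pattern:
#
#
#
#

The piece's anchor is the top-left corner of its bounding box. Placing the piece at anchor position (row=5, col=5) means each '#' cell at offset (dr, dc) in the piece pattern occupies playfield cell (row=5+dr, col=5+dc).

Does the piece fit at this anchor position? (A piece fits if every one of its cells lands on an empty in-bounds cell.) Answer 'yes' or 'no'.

Answer: no

Derivation:
Check each piece cell at anchor (5, 5):
  offset (0,0) -> (5,5): occupied ('#') -> FAIL
  offset (1,0) -> (6,5): empty -> OK
  offset (2,0) -> (7,5): occupied ('#') -> FAIL
  offset (3,0) -> (8,5): out of bounds -> FAIL
All cells valid: no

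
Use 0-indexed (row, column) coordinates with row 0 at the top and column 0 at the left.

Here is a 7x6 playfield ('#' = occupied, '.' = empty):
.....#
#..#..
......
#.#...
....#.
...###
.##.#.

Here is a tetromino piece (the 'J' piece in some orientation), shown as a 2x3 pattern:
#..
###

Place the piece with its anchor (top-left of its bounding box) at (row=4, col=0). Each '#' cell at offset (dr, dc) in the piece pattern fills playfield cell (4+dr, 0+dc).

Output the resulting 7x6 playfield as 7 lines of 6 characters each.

Answer: .....#
#..#..
......
#.#...
#...#.
######
.##.#.

Derivation:
Fill (4+0,0+0) = (4,0)
Fill (4+1,0+0) = (5,0)
Fill (4+1,0+1) = (5,1)
Fill (4+1,0+2) = (5,2)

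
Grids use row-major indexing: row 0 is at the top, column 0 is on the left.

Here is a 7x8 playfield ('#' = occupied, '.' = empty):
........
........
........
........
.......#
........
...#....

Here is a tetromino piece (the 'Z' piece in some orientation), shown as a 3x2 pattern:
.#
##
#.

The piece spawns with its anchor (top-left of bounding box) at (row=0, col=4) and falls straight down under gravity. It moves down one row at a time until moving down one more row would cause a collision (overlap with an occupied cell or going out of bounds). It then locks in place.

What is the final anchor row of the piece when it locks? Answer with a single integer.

Spawn at (row=0, col=4). Try each row:
  row 0: fits
  row 1: fits
  row 2: fits
  row 3: fits
  row 4: fits
  row 5: blocked -> lock at row 4

Answer: 4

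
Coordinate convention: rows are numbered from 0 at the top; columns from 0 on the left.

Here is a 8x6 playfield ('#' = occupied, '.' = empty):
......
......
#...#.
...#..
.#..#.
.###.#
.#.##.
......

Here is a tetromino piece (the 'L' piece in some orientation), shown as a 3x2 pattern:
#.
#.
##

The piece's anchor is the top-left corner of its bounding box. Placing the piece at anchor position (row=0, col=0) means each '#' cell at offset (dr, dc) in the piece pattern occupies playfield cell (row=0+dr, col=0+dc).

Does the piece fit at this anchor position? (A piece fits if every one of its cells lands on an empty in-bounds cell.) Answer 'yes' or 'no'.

Check each piece cell at anchor (0, 0):
  offset (0,0) -> (0,0): empty -> OK
  offset (1,0) -> (1,0): empty -> OK
  offset (2,0) -> (2,0): occupied ('#') -> FAIL
  offset (2,1) -> (2,1): empty -> OK
All cells valid: no

Answer: no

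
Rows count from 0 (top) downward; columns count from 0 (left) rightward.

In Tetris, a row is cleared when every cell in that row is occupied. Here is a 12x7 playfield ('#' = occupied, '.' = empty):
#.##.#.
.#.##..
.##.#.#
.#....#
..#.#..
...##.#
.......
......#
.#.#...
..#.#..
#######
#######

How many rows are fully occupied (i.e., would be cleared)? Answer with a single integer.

Answer: 2

Derivation:
Check each row:
  row 0: 3 empty cells -> not full
  row 1: 4 empty cells -> not full
  row 2: 3 empty cells -> not full
  row 3: 5 empty cells -> not full
  row 4: 5 empty cells -> not full
  row 5: 4 empty cells -> not full
  row 6: 7 empty cells -> not full
  row 7: 6 empty cells -> not full
  row 8: 5 empty cells -> not full
  row 9: 5 empty cells -> not full
  row 10: 0 empty cells -> FULL (clear)
  row 11: 0 empty cells -> FULL (clear)
Total rows cleared: 2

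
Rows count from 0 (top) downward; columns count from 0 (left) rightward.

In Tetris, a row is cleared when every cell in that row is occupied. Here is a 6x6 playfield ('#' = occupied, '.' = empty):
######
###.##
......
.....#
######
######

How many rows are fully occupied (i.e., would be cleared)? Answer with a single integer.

Answer: 3

Derivation:
Check each row:
  row 0: 0 empty cells -> FULL (clear)
  row 1: 1 empty cell -> not full
  row 2: 6 empty cells -> not full
  row 3: 5 empty cells -> not full
  row 4: 0 empty cells -> FULL (clear)
  row 5: 0 empty cells -> FULL (clear)
Total rows cleared: 3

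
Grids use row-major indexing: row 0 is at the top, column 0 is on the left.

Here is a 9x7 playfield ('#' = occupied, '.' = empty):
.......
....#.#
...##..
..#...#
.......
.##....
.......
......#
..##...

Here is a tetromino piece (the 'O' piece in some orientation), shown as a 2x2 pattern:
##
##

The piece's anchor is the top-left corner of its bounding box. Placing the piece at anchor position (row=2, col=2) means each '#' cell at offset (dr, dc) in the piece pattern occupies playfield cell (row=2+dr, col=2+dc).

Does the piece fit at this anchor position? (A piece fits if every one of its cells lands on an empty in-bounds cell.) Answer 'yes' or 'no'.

Check each piece cell at anchor (2, 2):
  offset (0,0) -> (2,2): empty -> OK
  offset (0,1) -> (2,3): occupied ('#') -> FAIL
  offset (1,0) -> (3,2): occupied ('#') -> FAIL
  offset (1,1) -> (3,3): empty -> OK
All cells valid: no

Answer: no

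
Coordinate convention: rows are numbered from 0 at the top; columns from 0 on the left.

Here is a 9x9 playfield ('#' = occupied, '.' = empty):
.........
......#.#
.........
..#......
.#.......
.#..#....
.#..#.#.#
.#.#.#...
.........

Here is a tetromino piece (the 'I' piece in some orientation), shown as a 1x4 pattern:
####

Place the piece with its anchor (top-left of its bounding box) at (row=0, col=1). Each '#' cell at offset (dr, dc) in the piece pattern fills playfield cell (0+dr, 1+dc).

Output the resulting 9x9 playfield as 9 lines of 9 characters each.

Fill (0+0,1+0) = (0,1)
Fill (0+0,1+1) = (0,2)
Fill (0+0,1+2) = (0,3)
Fill (0+0,1+3) = (0,4)

Answer: .####....
......#.#
.........
..#......
.#.......
.#..#....
.#..#.#.#
.#.#.#...
.........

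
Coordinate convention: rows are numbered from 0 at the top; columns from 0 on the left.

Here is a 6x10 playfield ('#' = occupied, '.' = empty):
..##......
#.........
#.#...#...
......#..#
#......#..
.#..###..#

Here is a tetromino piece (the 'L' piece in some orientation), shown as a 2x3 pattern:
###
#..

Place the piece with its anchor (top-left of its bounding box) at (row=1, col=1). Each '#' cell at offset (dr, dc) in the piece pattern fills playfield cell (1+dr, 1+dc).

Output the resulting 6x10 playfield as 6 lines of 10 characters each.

Fill (1+0,1+0) = (1,1)
Fill (1+0,1+1) = (1,2)
Fill (1+0,1+2) = (1,3)
Fill (1+1,1+0) = (2,1)

Answer: ..##......
####......
###...#...
......#..#
#......#..
.#..###..#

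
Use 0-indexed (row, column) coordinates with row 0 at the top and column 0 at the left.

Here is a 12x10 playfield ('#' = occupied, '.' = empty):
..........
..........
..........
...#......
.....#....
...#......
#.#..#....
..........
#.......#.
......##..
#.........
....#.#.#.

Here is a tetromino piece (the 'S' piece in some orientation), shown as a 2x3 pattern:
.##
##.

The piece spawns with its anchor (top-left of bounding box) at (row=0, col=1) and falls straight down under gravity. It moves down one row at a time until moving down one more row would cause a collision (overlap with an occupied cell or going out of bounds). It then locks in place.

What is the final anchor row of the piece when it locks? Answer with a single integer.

Spawn at (row=0, col=1). Try each row:
  row 0: fits
  row 1: fits
  row 2: fits
  row 3: blocked -> lock at row 2

Answer: 2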